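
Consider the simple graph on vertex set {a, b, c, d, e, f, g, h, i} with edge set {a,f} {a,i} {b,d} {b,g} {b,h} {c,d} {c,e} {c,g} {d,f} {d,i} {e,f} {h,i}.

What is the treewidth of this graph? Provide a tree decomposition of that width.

Each bag holds 4 vertices, so the decomposition has width 3, which upper-bounds the treewidth. For the lower bound: the 4 vertex sets {b,g,h}, {c}, {d}, {a,e,f,i} are disjoint, each induces a connected subgraph, and every pair is joined by at least one edge of G. Contracting each set to a single vertex therefore yields K_{4} as a minor, and since treewidth is minor-monotone, tw(G) ≥ tw(K_{4}) = 3. Hence tw(G) = 3 exactly.

Treewidth 3.
One such decomposition:
Bags: B1 = {b, c, g, h}  B2 = {b, c, d, h}  B3 = {c, d, h, i}  B4 = {c, d, e, i}  B5 = {d, e, f, i}  B6 = {a, e, f, i}
Tree: B1–B2, B2–B3, B3–B4, B4–B5, B5–B6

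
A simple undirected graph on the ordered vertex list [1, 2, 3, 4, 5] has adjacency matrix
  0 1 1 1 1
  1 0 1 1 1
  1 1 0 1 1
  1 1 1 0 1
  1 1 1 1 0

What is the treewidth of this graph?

4

A width-4 tree decomposition is:
Bags: B1 = {1, 2, 3, 4, 5}
Tree: (single bag)
A single bag containing all 5 vertices is trivially a valid decomposition of width 4. On the other hand G contains the 5-clique {1, 2, 3, 4, 5}. A clique must lie in a single bag of any decomposition, so no decomposition can have width below 4. The upper and lower bounds meet at 4, so that is the treewidth.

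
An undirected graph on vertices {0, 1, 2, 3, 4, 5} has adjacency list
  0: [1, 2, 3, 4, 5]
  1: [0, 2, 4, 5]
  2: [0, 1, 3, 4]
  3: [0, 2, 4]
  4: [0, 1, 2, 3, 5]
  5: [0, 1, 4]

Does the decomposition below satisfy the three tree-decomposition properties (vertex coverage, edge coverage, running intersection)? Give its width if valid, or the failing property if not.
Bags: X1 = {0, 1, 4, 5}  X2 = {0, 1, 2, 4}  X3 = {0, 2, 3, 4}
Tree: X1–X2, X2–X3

Yes; width 3.

Every vertex of G appears in some bag (union = {0, 1, 2, 3, 4, 5}); every edge is covered by a bag; and for each vertex v the set of bags containing v is connected in the bag tree. The decomposition is therefore valid. The largest bag has 4 vertices, so the width is 3.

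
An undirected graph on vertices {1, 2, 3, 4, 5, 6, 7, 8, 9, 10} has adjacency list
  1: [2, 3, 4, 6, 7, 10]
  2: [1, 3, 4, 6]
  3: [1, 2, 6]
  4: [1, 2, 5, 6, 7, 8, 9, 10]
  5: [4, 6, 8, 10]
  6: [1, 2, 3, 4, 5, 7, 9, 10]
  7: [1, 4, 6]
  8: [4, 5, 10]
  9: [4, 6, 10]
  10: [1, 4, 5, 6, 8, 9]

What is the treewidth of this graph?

A width-3 tree decomposition is:
Bags: B1 = {1, 4, 6, 10}  B2 = {4, 5, 6, 10}  B3 = {1, 2, 4, 6}  B4 = {4, 6, 9, 10}  B5 = {1, 2, 3, 6}  B6 = {4, 5, 8, 10}  B7 = {1, 4, 6, 7}
Tree: B1–B2, B1–B3, B2–B4, B3–B5, B2–B6, B3–B7
The largest bag has 4 vertices, giving width 3; this decomposition certifies tw(G) ≤ 3. On the other hand G contains the 4-clique {1, 2, 3, 6}. A clique must lie in a single bag of any decomposition, so no decomposition can have width below 3. The upper and lower bounds meet at 3, so that is the treewidth.

3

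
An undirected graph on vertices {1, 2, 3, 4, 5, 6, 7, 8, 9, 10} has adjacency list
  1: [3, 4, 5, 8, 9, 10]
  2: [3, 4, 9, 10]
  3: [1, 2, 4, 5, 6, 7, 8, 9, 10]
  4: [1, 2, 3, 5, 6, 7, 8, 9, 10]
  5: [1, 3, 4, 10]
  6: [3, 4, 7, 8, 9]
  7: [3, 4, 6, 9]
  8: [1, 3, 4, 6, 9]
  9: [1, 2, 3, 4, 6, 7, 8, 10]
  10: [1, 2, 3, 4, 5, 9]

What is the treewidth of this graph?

A width-4 tree decomposition is:
Bags: B1 = {1, 3, 4, 8, 9}  B2 = {1, 3, 4, 9, 10}  B3 = {3, 4, 6, 8, 9}  B4 = {3, 4, 6, 7, 9}  B5 = {2, 3, 4, 9, 10}  B6 = {1, 3, 4, 5, 10}
Tree: B1–B2, B1–B3, B3–B4, B2–B5, B2–B6
Each bag holds 5 vertices, so the decomposition has width 4, which upper-bounds the treewidth. On the other hand G contains the 5-clique {1, 3, 4, 8, 9}. A clique must lie in a single bag of any decomposition, so no decomposition can have width below 4. Combining the bounds, tw(G) = 4.

4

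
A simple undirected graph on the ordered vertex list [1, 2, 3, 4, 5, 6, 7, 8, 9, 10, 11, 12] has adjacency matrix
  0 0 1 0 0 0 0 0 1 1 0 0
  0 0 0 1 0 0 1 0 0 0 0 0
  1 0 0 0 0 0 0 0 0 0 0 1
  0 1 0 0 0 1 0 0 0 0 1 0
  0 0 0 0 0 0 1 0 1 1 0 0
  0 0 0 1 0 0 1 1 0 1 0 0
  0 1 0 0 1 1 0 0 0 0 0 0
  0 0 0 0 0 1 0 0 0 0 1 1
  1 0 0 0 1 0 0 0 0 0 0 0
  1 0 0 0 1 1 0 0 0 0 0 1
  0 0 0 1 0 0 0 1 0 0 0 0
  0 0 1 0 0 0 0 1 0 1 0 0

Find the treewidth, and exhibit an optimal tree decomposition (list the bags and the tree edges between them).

Treewidth 3.
One optimal decomposition is:
Bags: B1 = {2, 4, 7, 11}  B2 = {4, 6, 7, 11}  B3 = {6, 7, 8, 11}  B4 = {5, 6, 7, 8}  B5 = {5, 6, 8, 10}  B6 = {5, 8, 10, 12}  B7 = {5, 9, 10, 12}  B8 = {1, 9, 10, 12}  B9 = {1, 3, 9, 12}
Tree: B1–B2, B2–B3, B3–B4, B4–B5, B5–B6, B6–B7, B7–B8, B8–B9

Each bag holds 4 vertices, so the decomposition has width 3, which upper-bounds the treewidth. For the lower bound: the 4 vertex sets {2,4,11}, {7}, {6}, {5,8,10,12} are disjoint, each induces a connected subgraph, and every pair is joined by at least one edge of G. Contracting each set to a single vertex therefore yields K_{4} as a minor, and since treewidth is minor-monotone, tw(G) ≥ tw(K_{4}) = 3. Combining the bounds, tw(G) = 3.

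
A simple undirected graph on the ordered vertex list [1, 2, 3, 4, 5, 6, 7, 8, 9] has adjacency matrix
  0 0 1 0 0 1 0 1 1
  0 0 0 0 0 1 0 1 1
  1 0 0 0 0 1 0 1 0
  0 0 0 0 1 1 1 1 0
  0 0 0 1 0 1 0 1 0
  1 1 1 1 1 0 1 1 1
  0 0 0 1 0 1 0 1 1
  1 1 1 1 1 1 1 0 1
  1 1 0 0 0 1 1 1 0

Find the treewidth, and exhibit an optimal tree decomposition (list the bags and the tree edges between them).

Treewidth 3.
One such decomposition:
Bags: B1 = {2, 6, 8, 9}  B2 = {6, 7, 8, 9}  B3 = {1, 6, 8, 9}  B4 = {1, 3, 6, 8}  B5 = {4, 6, 7, 8}  B6 = {4, 5, 6, 8}
Tree: B1–B2, B2–B3, B3–B4, B2–B5, B5–B6

The largest bag has 4 vertices, giving width 3; this decomposition certifies tw(G) ≤ 3. Conversely, {1, 6, 8, 9} is a clique of size 4, and the vertices of any clique must share a bag in every tree decomposition; so some bag has ≥ 4 vertices and tw(G) ≥ 3. The upper and lower bounds meet at 3, so that is the treewidth.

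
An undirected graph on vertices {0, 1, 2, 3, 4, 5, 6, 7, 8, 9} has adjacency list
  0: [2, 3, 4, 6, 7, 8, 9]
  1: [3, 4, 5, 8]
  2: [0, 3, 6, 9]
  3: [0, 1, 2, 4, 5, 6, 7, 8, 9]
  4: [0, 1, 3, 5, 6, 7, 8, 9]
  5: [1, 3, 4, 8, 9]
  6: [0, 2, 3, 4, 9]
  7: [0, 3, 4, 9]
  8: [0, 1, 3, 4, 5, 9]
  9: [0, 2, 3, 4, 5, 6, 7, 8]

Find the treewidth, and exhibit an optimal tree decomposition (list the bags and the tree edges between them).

Treewidth 4.
One such decomposition:
Bags: B1 = {0, 3, 4, 6, 9}  B2 = {0, 3, 4, 8, 9}  B3 = {0, 2, 3, 6, 9}  B4 = {0, 3, 4, 7, 9}  B5 = {3, 4, 5, 8, 9}  B6 = {1, 3, 4, 5, 8}
Tree: B1–B2, B1–B3, B2–B4, B2–B5, B5–B6

Every bag has size at most 5, so the width is 5 − 1 = 4 and tw(G) ≤ 4. Conversely, {0, 2, 3, 6, 9} is a clique of size 5, and the vertices of any clique must share a bag in every tree decomposition; so some bag has ≥ 5 vertices and tw(G) ≥ 4. Therefore the treewidth is 4.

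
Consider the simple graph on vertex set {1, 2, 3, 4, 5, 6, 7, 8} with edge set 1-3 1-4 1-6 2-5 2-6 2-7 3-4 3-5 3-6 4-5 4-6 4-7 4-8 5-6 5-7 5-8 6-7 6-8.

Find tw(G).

3

A width-3 tree decomposition is:
Bags: B1 = {4, 5, 6, 7}  B2 = {3, 4, 5, 6}  B3 = {4, 5, 6, 8}  B4 = {1, 3, 4, 6}  B5 = {2, 5, 6, 7}
Tree: B1–B2, B2–B3, B2–B4, B1–B5
The largest bag has 4 vertices, giving width 3; this decomposition certifies tw(G) ≤ 3. For the lower bound, the 4 vertices {2, 5, 6, 7} are pairwise adjacent, and any tree decomposition puts a clique entirely inside one bag — forcing width ≥ 3. Combining the bounds, tw(G) = 3.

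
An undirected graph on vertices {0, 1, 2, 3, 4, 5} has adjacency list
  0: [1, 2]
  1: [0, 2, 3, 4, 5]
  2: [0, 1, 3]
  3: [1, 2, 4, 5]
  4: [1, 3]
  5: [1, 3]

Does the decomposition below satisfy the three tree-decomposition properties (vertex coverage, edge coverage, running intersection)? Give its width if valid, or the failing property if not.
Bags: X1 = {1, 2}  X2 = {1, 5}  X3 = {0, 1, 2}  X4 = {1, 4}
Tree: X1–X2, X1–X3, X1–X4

A tree decomposition must satisfy three properties: every vertex lies in some bag; for every edge, both endpoints lie together in some bag; and for every vertex, the bags containing it form a connected subtree. Here vertex 3 appears in no bag, so the decomposition is invalid.

No — vertex 3 appears in no bag.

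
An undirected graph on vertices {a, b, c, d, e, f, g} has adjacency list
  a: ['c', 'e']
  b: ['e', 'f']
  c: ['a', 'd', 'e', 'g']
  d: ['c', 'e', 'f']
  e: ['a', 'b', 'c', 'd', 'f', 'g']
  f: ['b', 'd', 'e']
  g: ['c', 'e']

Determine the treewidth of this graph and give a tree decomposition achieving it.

Every bag has size at most 3, so the width is 3 − 1 = 2 and tw(G) ≤ 2. On the other hand G contains the 3-clique {c, d, e}. A clique must lie in a single bag of any decomposition, so no decomposition can have width below 2. Therefore the treewidth is 2.

Treewidth 2.
One such decomposition:
Bags: B1 = {d, e, f}  B2 = {c, d, e}  B3 = {b, e, f}  B4 = {a, c, e}  B5 = {c, e, g}
Tree: B1–B2, B1–B3, B2–B4, B4–B5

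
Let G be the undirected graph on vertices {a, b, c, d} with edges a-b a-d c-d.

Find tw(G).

1

A width-1 tree decomposition is:
Bags: B1 = {a, b}  B2 = {a, d}  B3 = {c, d}
Tree: B1–B2, B2–B3
Every bag has size at most 2, so the width is 2 − 1 = 1 and tw(G) ≤ 1. G has an edge, so its treewidth is at least 1. Therefore the treewidth is 1.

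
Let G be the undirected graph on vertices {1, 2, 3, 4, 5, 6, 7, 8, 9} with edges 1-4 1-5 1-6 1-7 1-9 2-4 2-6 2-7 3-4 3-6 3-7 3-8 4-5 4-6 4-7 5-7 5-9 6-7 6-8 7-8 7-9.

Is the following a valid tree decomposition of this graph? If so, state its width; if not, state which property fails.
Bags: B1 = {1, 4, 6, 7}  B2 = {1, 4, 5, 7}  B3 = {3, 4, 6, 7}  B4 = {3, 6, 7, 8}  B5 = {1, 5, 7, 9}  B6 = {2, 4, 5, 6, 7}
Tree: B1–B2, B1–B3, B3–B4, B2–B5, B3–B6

No — bags containing vertex 5 are not connected in the tree.

A tree decomposition must satisfy three properties: every vertex lies in some bag; for every edge, both endpoints lie together in some bag; and for every vertex, the bags containing it form a connected subtree. Here bags containing vertex 5 are not connected in the tree, so the decomposition is invalid.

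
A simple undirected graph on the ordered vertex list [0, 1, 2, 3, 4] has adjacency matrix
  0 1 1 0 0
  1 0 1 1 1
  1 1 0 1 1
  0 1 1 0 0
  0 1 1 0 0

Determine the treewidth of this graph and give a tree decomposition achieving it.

The largest bag has 3 vertices, giving width 2; this decomposition certifies tw(G) ≤ 2. Conversely, {0, 1, 2} is a clique of size 3, and the vertices of any clique must share a bag in every tree decomposition; so some bag has ≥ 3 vertices and tw(G) ≥ 2. The upper and lower bounds meet at 2, so that is the treewidth.

Treewidth 2.
One such decomposition:
Bags: B1 = {0, 1, 2}  B2 = {1, 2, 3}  B3 = {1, 2, 4}
Tree: B1–B2, B2–B3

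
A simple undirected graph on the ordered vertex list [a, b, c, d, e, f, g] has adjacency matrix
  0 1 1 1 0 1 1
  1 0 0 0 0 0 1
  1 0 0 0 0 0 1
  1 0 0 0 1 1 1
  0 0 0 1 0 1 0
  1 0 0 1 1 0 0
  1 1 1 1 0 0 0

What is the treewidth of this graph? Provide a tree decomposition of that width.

Every bag has size at most 3, so the width is 3 − 1 = 2 and tw(G) ≤ 2. Conversely, {d, e, f} is a clique of size 3, and the vertices of any clique must share a bag in every tree decomposition; so some bag has ≥ 3 vertices and tw(G) ≥ 2. The upper and lower bounds meet at 2, so that is the treewidth.

Treewidth 2.
Bags: B1 = {a, d, f}  B2 = {d, e, f}  B3 = {a, d, g}  B4 = {a, b, g}  B5 = {a, c, g}
Tree: B1–B2, B1–B3, B3–B4, B4–B5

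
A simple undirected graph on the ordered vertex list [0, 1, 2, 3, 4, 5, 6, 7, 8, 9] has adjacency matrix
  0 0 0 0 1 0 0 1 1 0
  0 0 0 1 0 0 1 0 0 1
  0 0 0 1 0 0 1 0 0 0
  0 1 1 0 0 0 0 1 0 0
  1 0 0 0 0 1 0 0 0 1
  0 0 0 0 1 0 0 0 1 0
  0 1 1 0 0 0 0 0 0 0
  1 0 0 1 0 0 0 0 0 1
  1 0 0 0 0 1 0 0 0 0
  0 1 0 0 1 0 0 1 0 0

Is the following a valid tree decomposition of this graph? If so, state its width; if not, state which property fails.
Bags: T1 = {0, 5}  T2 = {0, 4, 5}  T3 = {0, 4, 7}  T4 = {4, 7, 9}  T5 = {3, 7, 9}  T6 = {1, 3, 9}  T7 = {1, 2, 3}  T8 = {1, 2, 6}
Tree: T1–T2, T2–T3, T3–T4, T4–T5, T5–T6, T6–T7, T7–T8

No — vertex 8 appears in no bag.

A tree decomposition must satisfy three properties: every vertex lies in some bag; for every edge, both endpoints lie together in some bag; and for every vertex, the bags containing it form a connected subtree. Here vertex 8 appears in no bag, so the decomposition is invalid.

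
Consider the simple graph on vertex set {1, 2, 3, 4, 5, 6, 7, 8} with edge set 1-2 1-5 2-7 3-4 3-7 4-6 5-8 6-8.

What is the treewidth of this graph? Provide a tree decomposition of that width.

Treewidth 2.
Bags: B1 = {1, 2, 5}  B2 = {2, 5, 8}  B3 = {2, 6, 8}  B4 = {2, 4, 6}  B5 = {2, 3, 4}  B6 = {2, 3, 7}
Tree: B1–B2, B2–B3, B3–B4, B4–B5, B5–B6

Each bag holds 3 vertices, so the decomposition has width 2, which upper-bounds the treewidth. For the lower bound, G contains the cycle 2–1–5–8–6–4–3–7–2, so G is not a forest; only forests have treewidth ≤ 1, hence tw(G) ≥ 2. Therefore the treewidth is 2.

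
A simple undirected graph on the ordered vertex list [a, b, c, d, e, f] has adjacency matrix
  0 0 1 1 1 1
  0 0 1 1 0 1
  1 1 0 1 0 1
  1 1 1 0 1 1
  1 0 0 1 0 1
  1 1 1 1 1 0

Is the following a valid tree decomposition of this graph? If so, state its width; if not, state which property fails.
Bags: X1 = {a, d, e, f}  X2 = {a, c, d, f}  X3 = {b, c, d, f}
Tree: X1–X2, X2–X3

Every vertex of G appears in some bag (union = {a, b, c, d, e, f}); every edge is covered by a bag; and for each vertex v the set of bags containing v is connected in the bag tree. The decomposition is therefore valid. The largest bag has 4 vertices, so the width is 3.

Yes; width 3.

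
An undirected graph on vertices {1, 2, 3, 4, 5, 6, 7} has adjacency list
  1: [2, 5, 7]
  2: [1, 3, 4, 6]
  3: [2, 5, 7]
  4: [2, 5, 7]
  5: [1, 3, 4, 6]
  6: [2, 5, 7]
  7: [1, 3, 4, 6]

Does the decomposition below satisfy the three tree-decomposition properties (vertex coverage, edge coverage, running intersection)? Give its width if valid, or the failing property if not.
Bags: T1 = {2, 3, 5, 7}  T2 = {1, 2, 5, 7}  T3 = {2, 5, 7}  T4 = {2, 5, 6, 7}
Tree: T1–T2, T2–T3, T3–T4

A tree decomposition must satisfy three properties: every vertex lies in some bag; for every edge, both endpoints lie together in some bag; and for every vertex, the bags containing it form a connected subtree. Here vertex 4 appears in no bag, so the decomposition is invalid.

No — vertex 4 appears in no bag.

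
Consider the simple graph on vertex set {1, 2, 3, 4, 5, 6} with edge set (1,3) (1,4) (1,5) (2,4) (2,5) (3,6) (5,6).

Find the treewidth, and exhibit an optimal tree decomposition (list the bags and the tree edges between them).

Treewidth 2.
Bags: B1 = {2, 4, 5}  B2 = {1, 4, 5}  B3 = {1, 5, 6}  B4 = {1, 3, 6}
Tree: B1–B2, B2–B3, B3–B4

Each bag holds 3 vertices, so the decomposition has width 2, which upper-bounds the treewidth. Since 2–4–1–5–2 is a cycle in G, G is not acyclic. Forests are exactly the graphs of treewidth ≤ 1, so tw(G) ≥ 2. The upper and lower bounds meet at 2, so that is the treewidth.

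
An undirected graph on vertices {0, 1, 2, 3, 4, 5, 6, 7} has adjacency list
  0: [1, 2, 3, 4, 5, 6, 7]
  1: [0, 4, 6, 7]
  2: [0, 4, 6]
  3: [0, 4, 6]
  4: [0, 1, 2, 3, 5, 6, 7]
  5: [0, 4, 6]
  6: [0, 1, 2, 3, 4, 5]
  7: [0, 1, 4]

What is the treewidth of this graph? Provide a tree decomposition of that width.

Treewidth 3.
Bags: B1 = {0, 2, 4, 6}  B2 = {0, 3, 4, 6}  B3 = {0, 4, 5, 6}  B4 = {0, 1, 4, 6}  B5 = {0, 1, 4, 7}
Tree: B1–B2, B2–B3, B3–B4, B4–B5

Every bag has size at most 4, so the width is 4 − 1 = 3 and tw(G) ≤ 3. Conversely, {0, 1, 4, 6} is a clique of size 4, and the vertices of any clique must share a bag in every tree decomposition; so some bag has ≥ 4 vertices and tw(G) ≥ 3. The upper and lower bounds meet at 3, so that is the treewidth.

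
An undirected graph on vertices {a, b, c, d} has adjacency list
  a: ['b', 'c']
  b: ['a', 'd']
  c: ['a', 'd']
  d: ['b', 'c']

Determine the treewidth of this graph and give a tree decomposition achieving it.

Every bag has size at most 3, so the width is 3 − 1 = 2 and tw(G) ≤ 2. For the lower bound, G contains the cycle d–c–a–b–d, so G is not a forest; only forests have treewidth ≤ 1, hence tw(G) ≥ 2. Combining the bounds, tw(G) = 2.

Treewidth 2.
One such decomposition:
Bags: B1 = {a, c, d}  B2 = {a, b, d}
Tree: B1–B2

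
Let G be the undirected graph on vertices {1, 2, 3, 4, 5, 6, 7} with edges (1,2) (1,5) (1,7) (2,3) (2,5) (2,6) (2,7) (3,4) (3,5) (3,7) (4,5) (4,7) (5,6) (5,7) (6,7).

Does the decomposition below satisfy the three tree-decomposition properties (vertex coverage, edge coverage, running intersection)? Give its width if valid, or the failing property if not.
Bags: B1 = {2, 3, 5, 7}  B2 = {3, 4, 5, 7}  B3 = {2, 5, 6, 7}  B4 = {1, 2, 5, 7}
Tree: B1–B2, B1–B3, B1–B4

Yes; width 3.

Vertex coverage: the bags together contain {1, 2, 3, 4, 5, 6, 7}, the full vertex set. Edge coverage: each edge of G has both endpoints in at least one bag. Running intersection: for every vertex, the bags containing it form a connected subtree. All three properties hold, so this is a valid tree decomposition of width max|bag| − 1 = 3, and hence tw(G) ≤ 3.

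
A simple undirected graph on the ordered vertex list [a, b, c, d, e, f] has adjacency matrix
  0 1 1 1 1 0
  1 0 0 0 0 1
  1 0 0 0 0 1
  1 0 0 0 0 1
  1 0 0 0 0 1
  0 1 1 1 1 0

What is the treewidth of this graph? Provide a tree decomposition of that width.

Treewidth 2.
One such decomposition:
Bags: B1 = {a, c, f}  B2 = {a, d, f}  B3 = {a, e, f}  B4 = {a, b, f}
Tree: B1–B2, B2–B3, B3–B4

Every bag has size at most 3, so the width is 3 − 1 = 2 and tw(G) ≤ 2. The edges c–f–d–a–c form a cycle, so G is not a tree and its treewidth is at least 2. The upper and lower bounds meet at 2, so that is the treewidth.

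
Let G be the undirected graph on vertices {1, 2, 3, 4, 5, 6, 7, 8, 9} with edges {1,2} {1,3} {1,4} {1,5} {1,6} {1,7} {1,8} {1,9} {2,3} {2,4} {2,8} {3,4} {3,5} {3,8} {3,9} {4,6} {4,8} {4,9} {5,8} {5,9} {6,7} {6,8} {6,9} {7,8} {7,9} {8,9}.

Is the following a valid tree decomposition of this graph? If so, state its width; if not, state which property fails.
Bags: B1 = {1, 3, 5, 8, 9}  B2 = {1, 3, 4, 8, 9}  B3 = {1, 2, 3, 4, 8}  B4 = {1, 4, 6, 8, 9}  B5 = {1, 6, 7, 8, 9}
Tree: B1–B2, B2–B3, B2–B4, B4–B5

Every vertex of G appears in some bag (union = {1, 2, 3, 4, 5, 6, 7, 8, 9}); every edge is covered by a bag; and for each vertex v the set of bags containing v is connected in the bag tree. The decomposition is therefore valid. The largest bag has 5 vertices, so the width is 4.

Yes; width 4.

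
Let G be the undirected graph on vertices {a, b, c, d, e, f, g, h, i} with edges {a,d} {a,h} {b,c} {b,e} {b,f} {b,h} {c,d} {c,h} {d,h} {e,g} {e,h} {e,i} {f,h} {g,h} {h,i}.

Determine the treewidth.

A width-2 tree decomposition is:
Bags: B1 = {e, g, h}  B2 = {e, h, i}  B3 = {b, e, h}  B4 = {b, c, h}  B5 = {b, f, h}  B6 = {c, d, h}  B7 = {a, d, h}
Tree: B1–B2, B2–B3, B3–B4, B4–B5, B4–B6, B6–B7
Each bag holds 3 vertices, so the decomposition has width 2, which upper-bounds the treewidth. On the other hand G contains the 3-clique {c, d, h}. A clique must lie in a single bag of any decomposition, so no decomposition can have width below 2. The upper and lower bounds meet at 2, so that is the treewidth.

2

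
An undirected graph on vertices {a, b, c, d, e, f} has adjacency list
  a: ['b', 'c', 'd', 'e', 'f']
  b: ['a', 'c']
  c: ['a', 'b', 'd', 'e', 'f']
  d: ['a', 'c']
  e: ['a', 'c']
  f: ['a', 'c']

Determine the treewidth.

2

A width-2 tree decomposition is:
Bags: B1 = {a, c, f}  B2 = {a, c, e}  B3 = {a, c, d}  B4 = {a, b, c}
Tree: B1–B2, B1–B3, B3–B4
Every bag has size at most 3, so the width is 3 − 1 = 2 and tw(G) ≤ 2. For the lower bound, the 3 vertices {a, c, d} are pairwise adjacent, and any tree decomposition puts a clique entirely inside one bag — forcing width ≥ 2. Combining the bounds, tw(G) = 2.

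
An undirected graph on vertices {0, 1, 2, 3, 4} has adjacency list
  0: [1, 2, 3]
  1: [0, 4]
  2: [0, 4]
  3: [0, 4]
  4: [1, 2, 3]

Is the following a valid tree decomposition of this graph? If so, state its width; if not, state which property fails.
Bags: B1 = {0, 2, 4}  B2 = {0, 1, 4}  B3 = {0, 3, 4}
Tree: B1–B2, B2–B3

Yes; width 2.

Checking the three conditions: (i) the bags cover all of {0, 1, 2, 3, 4}; (ii) for each edge, some bag contains both endpoints; (iii) the bags containing any fixed vertex form a subtree. All hold, so the decomposition is valid with width 3 − 1 = 2.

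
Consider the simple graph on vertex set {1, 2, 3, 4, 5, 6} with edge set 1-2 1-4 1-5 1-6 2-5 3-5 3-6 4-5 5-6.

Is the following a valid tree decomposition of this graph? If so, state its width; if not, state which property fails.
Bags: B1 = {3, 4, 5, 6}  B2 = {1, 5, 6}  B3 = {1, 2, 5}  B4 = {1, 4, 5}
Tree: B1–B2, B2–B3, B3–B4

A tree decomposition must satisfy three properties: every vertex lies in some bag; for every edge, both endpoints lie together in some bag; and for every vertex, the bags containing it form a connected subtree. Here bags containing vertex 4 are not connected in the tree, so the decomposition is invalid.

No — bags containing vertex 4 are not connected in the tree.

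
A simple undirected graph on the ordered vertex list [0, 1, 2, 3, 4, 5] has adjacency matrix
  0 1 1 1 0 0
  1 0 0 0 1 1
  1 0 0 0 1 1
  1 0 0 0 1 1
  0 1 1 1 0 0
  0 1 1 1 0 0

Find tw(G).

3

A width-3 tree decomposition is:
Bags: B1 = {0, 2, 4, 5}  B2 = {0, 1, 4, 5}  B3 = {0, 3, 4, 5}
Tree: B1–B2, B2–B3
Each bag holds 4 vertices, so the decomposition has width 3, which upper-bounds the treewidth. For the lower bound: the 4 vertex sets {2,4}, {1,5}, {0}, {3} are disjoint, each induces a connected subgraph, and every pair is joined by at least one edge of G. Contracting each set to a single vertex therefore yields K_{4} as a minor, and since treewidth is minor-monotone, tw(G) ≥ tw(K_{4}) = 3. Therefore the treewidth is 3.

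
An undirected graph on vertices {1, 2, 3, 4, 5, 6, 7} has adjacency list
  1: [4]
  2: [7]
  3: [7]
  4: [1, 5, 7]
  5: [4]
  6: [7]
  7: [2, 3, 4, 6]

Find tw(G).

1

A width-1 tree decomposition is:
Bags: B1 = {4, 5}  B2 = {4, 7}  B3 = {3, 7}  B4 = {6, 7}  B5 = {1, 4}  B6 = {2, 7}
Tree: B1–B2, B2–B3, B2–B4, B1–B5, B4–B6
Every bag has size at most 2, so the width is 2 − 1 = 1 and tw(G) ≤ 1. G has an edge, so its treewidth is at least 1. Therefore the treewidth is 1.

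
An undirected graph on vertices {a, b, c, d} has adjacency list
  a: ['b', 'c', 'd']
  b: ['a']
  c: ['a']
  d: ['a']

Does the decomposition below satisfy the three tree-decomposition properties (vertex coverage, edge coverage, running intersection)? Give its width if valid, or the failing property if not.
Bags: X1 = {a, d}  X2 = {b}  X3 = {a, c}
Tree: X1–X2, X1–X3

A tree decomposition must satisfy three properties: every vertex lies in some bag; for every edge, both endpoints lie together in some bag; and for every vertex, the bags containing it form a connected subtree. Here edge (a,b) lies in no bag, so the decomposition is invalid.

No — edge (a,b) lies in no bag.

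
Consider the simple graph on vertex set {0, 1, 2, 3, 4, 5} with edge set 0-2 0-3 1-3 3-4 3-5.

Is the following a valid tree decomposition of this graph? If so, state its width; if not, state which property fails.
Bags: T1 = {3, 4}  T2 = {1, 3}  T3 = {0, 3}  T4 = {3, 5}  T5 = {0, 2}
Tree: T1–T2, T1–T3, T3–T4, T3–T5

Yes; width 1.

Checking the three conditions: (i) the bags cover all of {0, 1, 2, 3, 4, 5}; (ii) for each edge, some bag contains both endpoints; (iii) the bags containing any fixed vertex form a subtree. All hold, so the decomposition is valid with width 2 − 1 = 1.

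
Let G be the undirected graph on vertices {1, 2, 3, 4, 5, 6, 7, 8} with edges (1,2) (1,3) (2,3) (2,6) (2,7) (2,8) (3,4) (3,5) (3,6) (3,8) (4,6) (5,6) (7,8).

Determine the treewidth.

A width-2 tree decomposition is:
Bags: B1 = {2, 3, 6}  B2 = {2, 3, 8}  B3 = {3, 5, 6}  B4 = {3, 4, 6}  B5 = {2, 7, 8}  B6 = {1, 2, 3}
Tree: B1–B2, B1–B3, B3–B4, B2–B5, B1–B6
Each bag holds 3 vertices, so the decomposition has width 2, which upper-bounds the treewidth. Conversely, {2, 3, 8} is a clique of size 3, and the vertices of any clique must share a bag in every tree decomposition; so some bag has ≥ 3 vertices and tw(G) ≥ 2. Hence tw(G) = 2 exactly.

2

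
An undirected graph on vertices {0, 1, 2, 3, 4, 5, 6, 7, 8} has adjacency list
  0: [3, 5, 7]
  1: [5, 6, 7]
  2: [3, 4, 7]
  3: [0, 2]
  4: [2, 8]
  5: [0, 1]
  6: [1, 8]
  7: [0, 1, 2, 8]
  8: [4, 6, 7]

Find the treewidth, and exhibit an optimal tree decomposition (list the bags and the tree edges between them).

Treewidth 3.
One optimal decomposition is:
Bags: B1 = {0, 2, 3, 5}  B2 = {0, 2, 5, 7}  B3 = {1, 2, 5, 7}  B4 = {1, 2, 4, 7}  B5 = {1, 4, 7, 8}  B6 = {1, 4, 6, 8}
Tree: B1–B2, B2–B3, B3–B4, B4–B5, B5–B6

Each bag holds 4 vertices, so the decomposition has width 3, which upper-bounds the treewidth. For the lower bound: the 4 vertex sets {0,3,5}, {2}, {7}, {1,4,6,8} are disjoint, each induces a connected subgraph, and every pair is joined by at least one edge of G. Contracting each set to a single vertex therefore yields K_{4} as a minor, and since treewidth is minor-monotone, tw(G) ≥ tw(K_{4}) = 3. The upper and lower bounds meet at 3, so that is the treewidth.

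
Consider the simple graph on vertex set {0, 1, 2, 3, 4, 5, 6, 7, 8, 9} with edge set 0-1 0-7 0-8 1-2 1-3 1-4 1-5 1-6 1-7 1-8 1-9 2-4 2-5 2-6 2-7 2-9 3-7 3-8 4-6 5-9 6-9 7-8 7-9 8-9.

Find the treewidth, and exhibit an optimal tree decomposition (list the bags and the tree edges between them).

Each bag holds 4 vertices, so the decomposition has width 3, which upper-bounds the treewidth. For the lower bound, the 4 vertices {0, 1, 7, 8} are pairwise adjacent, and any tree decomposition puts a clique entirely inside one bag — forcing width ≥ 3. Hence tw(G) = 3 exactly.

Treewidth 3.
One such decomposition:
Bags: B1 = {1, 2, 5, 9}  B2 = {1, 2, 6, 9}  B3 = {1, 2, 7, 9}  B4 = {1, 7, 8, 9}  B5 = {1, 3, 7, 8}  B6 = {1, 2, 4, 6}  B7 = {0, 1, 7, 8}
Tree: B1–B2, B2–B3, B3–B4, B4–B5, B2–B6, B4–B7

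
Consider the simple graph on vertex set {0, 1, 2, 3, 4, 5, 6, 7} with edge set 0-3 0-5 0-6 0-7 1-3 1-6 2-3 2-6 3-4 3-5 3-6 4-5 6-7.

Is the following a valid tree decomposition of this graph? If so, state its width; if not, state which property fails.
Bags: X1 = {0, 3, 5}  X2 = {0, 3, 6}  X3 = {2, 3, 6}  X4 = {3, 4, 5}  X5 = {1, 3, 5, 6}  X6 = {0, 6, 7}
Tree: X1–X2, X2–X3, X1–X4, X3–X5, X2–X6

A tree decomposition must satisfy three properties: every vertex lies in some bag; for every edge, both endpoints lie together in some bag; and for every vertex, the bags containing it form a connected subtree. Here bags containing vertex 5 are not connected in the tree, so the decomposition is invalid.

No — bags containing vertex 5 are not connected in the tree.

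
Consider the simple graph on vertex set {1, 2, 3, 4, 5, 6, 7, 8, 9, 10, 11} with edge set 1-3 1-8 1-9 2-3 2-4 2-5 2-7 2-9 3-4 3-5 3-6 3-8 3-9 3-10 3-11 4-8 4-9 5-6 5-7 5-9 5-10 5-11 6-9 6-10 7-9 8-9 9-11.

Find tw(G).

3

A width-3 tree decomposition is:
Bags: B1 = {2, 3, 4, 9}  B2 = {3, 4, 8, 9}  B3 = {2, 3, 5, 9}  B4 = {2, 5, 7, 9}  B5 = {1, 3, 8, 9}  B6 = {3, 5, 6, 9}  B7 = {3, 5, 6, 10}  B8 = {3, 5, 9, 11}
Tree: B1–B2, B1–B3, B3–B4, B2–B5, B3–B6, B6–B7, B6–B8
Every bag has size at most 4, so the width is 4 − 1 = 3 and tw(G) ≤ 3. Conversely, {1, 3, 8, 9} is a clique of size 4, and the vertices of any clique must share a bag in every tree decomposition; so some bag has ≥ 4 vertices and tw(G) ≥ 3. The upper and lower bounds meet at 3, so that is the treewidth.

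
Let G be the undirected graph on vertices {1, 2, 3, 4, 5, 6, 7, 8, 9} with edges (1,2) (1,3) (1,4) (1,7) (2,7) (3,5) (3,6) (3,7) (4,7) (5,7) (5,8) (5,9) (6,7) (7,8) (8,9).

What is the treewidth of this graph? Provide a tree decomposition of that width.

Treewidth 2.
One optimal decomposition is:
Bags: B1 = {1, 3, 7}  B2 = {3, 5, 7}  B3 = {5, 7, 8}  B4 = {3, 6, 7}  B5 = {5, 8, 9}  B6 = {1, 2, 7}  B7 = {1, 4, 7}
Tree: B1–B2, B2–B3, B2–B4, B3–B5, B1–B6, B6–B7

Every bag has size at most 3, so the width is 3 − 1 = 2 and tw(G) ≤ 2. Conversely, {5, 8, 9} is a clique of size 3, and the vertices of any clique must share a bag in every tree decomposition; so some bag has ≥ 3 vertices and tw(G) ≥ 2. The upper and lower bounds meet at 2, so that is the treewidth.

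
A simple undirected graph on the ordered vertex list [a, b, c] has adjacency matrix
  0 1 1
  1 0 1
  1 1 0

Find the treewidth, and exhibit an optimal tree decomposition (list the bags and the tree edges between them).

Treewidth 2.
Bags: B1 = {a, b, c}
Tree: (single bag)

With just one bag of size 3, the width is 3 − 1 = 2, so tw(G) ≤ 2. Conversely, {a, b, c} is a clique of size 3, and the vertices of any clique must share a bag in every tree decomposition; so some bag has ≥ 3 vertices and tw(G) ≥ 2. Therefore the treewidth is 2.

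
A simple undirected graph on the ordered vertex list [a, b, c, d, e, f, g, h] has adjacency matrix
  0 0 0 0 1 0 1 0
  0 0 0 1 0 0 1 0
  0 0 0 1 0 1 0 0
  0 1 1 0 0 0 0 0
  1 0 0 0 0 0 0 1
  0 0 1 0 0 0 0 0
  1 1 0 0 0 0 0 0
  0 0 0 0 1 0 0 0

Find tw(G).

A width-1 tree decomposition is:
Bags: B1 = {c, f}  B2 = {c, d}  B3 = {b, d}  B4 = {b, g}  B5 = {a, g}  B6 = {a, e}  B7 = {e, h}
Tree: B1–B2, B2–B3, B3–B4, B4–B5, B5–B6, B6–B7
The largest bag has 2 vertices, giving width 1; this decomposition certifies tw(G) ≤ 1. Any graph with an edge has treewidth ≥ 1, and G has the edge f–c. Hence tw(G) = 1 exactly.

1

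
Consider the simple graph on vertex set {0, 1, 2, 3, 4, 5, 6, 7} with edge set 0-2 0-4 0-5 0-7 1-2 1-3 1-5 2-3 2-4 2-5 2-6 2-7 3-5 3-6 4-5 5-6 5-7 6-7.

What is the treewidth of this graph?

A width-3 tree decomposition is:
Bags: B1 = {2, 5, 6, 7}  B2 = {2, 3, 5, 6}  B3 = {0, 2, 5, 7}  B4 = {0, 2, 4, 5}  B5 = {1, 2, 3, 5}
Tree: B1–B2, B1–B3, B3–B4, B2–B5
Every bag has size at most 4, so the width is 4 − 1 = 3 and tw(G) ≤ 3. Conversely, {0, 2, 4, 5} is a clique of size 4, and the vertices of any clique must share a bag in every tree decomposition; so some bag has ≥ 4 vertices and tw(G) ≥ 3. Therefore the treewidth is 3.

3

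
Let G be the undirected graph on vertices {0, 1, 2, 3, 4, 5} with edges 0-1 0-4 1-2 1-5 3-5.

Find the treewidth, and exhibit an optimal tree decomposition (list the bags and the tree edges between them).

Treewidth 1.
One such decomposition:
Bags: B1 = {1, 5}  B2 = {0, 1}  B3 = {0, 4}  B4 = {1, 2}  B5 = {3, 5}
Tree: B1–B2, B2–B3, B2–B4, B1–B5

The largest bag has 2 vertices, giving width 1; this decomposition certifies tw(G) ≤ 1. G has an edge, so its treewidth is at least 1. Combining the bounds, tw(G) = 1.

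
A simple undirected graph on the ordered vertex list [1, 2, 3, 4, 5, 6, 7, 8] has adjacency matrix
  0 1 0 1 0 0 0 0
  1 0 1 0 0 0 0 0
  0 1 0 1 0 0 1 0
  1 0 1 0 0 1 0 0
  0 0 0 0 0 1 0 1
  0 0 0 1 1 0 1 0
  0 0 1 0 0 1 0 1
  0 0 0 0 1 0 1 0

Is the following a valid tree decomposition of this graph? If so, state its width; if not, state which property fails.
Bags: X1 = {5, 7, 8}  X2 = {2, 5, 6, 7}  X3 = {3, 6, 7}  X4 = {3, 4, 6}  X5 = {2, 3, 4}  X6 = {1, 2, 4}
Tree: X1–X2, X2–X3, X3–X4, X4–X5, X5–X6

No — bags containing vertex 2 are not connected in the tree.

A tree decomposition must satisfy three properties: every vertex lies in some bag; for every edge, both endpoints lie together in some bag; and for every vertex, the bags containing it form a connected subtree. Here bags containing vertex 2 are not connected in the tree, so the decomposition is invalid.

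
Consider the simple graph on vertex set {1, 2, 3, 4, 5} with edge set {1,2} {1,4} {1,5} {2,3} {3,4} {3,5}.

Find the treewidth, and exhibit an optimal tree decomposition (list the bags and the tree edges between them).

Treewidth 2.
Bags: B1 = {1, 2, 3}  B2 = {1, 3, 5}  B3 = {1, 3, 4}
Tree: B1–B2, B2–B3

Every bag has size at most 3, so the width is 3 − 1 = 2 and tw(G) ≤ 2. Since 2–1–5–3–2 is a cycle in G, G is not acyclic. Forests are exactly the graphs of treewidth ≤ 1, so tw(G) ≥ 2. Therefore the treewidth is 2.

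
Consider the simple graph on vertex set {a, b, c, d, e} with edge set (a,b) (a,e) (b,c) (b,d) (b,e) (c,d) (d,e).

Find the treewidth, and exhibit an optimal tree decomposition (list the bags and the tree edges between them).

Every bag has size at most 3, so the width is 3 − 1 = 2 and tw(G) ≤ 2. For the lower bound, the 3 vertices {b, d, e} are pairwise adjacent, and any tree decomposition puts a clique entirely inside one bag — forcing width ≥ 2. The upper and lower bounds meet at 2, so that is the treewidth.

Treewidth 2.
One such decomposition:
Bags: B1 = {b, d, e}  B2 = {a, b, e}  B3 = {b, c, d}
Tree: B1–B2, B1–B3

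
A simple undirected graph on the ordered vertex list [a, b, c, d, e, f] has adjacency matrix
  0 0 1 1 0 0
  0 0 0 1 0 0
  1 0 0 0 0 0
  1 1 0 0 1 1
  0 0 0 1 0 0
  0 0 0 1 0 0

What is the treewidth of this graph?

A width-1 tree decomposition is:
Bags: B1 = {a, d}  B2 = {d, e}  B3 = {d, f}  B4 = {b, d}  B5 = {a, c}
Tree: B1–B2, B1–B3, B2–B4, B1–B5
Every bag has size at most 2, so the width is 2 − 1 = 1 and tw(G) ≤ 1. Any graph with an edge has treewidth ≥ 1, and G has the edge d–a. Therefore the treewidth is 1.

1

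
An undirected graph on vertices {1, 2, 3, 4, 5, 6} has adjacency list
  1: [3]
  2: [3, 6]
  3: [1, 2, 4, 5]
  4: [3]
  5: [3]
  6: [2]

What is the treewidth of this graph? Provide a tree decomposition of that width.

Treewidth 1.
One optimal decomposition is:
Bags: B1 = {3, 4}  B2 = {2, 3}  B3 = {1, 3}  B4 = {2, 6}  B5 = {3, 5}
Tree: B1–B2, B2–B3, B2–B4, B3–B5

Every bag has size at most 2, so the width is 2 − 1 = 1 and tw(G) ≤ 1. Since G has at least one edge (e.g. 4–3), it is not an edgeless graph, so tw(G) ≥ 1. Hence tw(G) = 1 exactly.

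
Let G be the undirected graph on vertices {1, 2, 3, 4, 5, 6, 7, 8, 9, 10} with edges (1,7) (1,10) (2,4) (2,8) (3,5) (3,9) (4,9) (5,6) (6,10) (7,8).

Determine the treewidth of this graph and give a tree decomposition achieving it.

The largest bag has 3 vertices, giving width 2; this decomposition certifies tw(G) ≤ 2. Since 6–5–3–9–4–2–8–7–1–10–6 is a cycle in G, G is not acyclic. Forests are exactly the graphs of treewidth ≤ 1, so tw(G) ≥ 2. Hence tw(G) = 2 exactly.

Treewidth 2.
One optimal decomposition is:
Bags: B1 = {3, 5, 6}  B2 = {3, 6, 9}  B3 = {4, 6, 9}  B4 = {2, 4, 6}  B5 = {2, 6, 8}  B6 = {6, 7, 8}  B7 = {1, 6, 7}  B8 = {1, 6, 10}
Tree: B1–B2, B2–B3, B3–B4, B4–B5, B5–B6, B6–B7, B7–B8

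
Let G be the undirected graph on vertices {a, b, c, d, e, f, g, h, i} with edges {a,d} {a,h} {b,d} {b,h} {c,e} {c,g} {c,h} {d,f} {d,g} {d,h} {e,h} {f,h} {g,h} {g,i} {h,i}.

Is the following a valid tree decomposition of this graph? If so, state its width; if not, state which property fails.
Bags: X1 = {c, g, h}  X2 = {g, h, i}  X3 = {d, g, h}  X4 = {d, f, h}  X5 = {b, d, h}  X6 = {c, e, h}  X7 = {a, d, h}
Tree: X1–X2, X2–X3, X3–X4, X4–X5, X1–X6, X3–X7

Yes; width 2.

Checking the three conditions: (i) the bags cover all of {a, b, c, d, e, f, g, h, i}; (ii) for each edge, some bag contains both endpoints; (iii) the bags containing any fixed vertex form a subtree. All hold, so the decomposition is valid with width 3 − 1 = 2.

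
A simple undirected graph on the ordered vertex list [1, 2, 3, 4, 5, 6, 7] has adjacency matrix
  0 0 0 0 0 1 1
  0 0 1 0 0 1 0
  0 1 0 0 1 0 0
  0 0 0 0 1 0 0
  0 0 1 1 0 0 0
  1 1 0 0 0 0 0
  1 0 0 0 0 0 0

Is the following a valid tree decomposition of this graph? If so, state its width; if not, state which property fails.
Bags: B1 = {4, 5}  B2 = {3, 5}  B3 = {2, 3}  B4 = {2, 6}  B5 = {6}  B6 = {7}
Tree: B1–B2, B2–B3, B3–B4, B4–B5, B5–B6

No — vertex 1 appears in no bag.

A tree decomposition must satisfy three properties: every vertex lies in some bag; for every edge, both endpoints lie together in some bag; and for every vertex, the bags containing it form a connected subtree. Here vertex 1 appears in no bag, so the decomposition is invalid.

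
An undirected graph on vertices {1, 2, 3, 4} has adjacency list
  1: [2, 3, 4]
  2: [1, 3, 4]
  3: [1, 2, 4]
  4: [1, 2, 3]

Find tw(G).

A width-3 tree decomposition is:
Bags: B1 = {1, 2, 3, 4}
Tree: (single bag)
A single bag containing all 4 vertices is trivially a valid decomposition of width 3. Conversely, {1, 2, 3, 4} is a clique of size 4, and the vertices of any clique must share a bag in every tree decomposition; so some bag has ≥ 4 vertices and tw(G) ≥ 3. Hence tw(G) = 3 exactly.

3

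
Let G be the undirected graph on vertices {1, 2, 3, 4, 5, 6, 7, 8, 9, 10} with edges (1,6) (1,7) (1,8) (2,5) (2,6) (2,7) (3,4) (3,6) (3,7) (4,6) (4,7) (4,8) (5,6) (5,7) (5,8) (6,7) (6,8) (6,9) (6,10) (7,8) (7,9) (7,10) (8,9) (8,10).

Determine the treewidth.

3

A width-3 tree decomposition is:
Bags: B1 = {6, 7, 8, 9}  B2 = {1, 6, 7, 8}  B3 = {4, 6, 7, 8}  B4 = {6, 7, 8, 10}  B5 = {5, 6, 7, 8}  B6 = {3, 4, 6, 7}  B7 = {2, 5, 6, 7}
Tree: B1–B2, B1–B3, B2–B4, B1–B5, B3–B6, B5–B7
Every bag has size at most 4, so the width is 4 − 1 = 3 and tw(G) ≤ 3. For the lower bound, the 4 vertices {1, 6, 7, 8} are pairwise adjacent, and any tree decomposition puts a clique entirely inside one bag — forcing width ≥ 3. Hence tw(G) = 3 exactly.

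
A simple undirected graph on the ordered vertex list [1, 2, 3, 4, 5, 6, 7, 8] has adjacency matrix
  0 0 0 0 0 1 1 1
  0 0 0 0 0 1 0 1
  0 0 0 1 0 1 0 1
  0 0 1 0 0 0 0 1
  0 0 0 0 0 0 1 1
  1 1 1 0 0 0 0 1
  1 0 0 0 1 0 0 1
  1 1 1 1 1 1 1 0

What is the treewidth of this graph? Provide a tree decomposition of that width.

Every bag has size at most 3, so the width is 3 − 1 = 2 and tw(G) ≤ 2. On the other hand G contains the 3-clique {3, 4, 8}. A clique must lie in a single bag of any decomposition, so no decomposition can have width below 2. Therefore the treewidth is 2.

Treewidth 2.
Bags: B1 = {1, 7, 8}  B2 = {1, 6, 8}  B3 = {2, 6, 8}  B4 = {5, 7, 8}  B5 = {3, 6, 8}  B6 = {3, 4, 8}
Tree: B1–B2, B2–B3, B1–B4, B2–B5, B5–B6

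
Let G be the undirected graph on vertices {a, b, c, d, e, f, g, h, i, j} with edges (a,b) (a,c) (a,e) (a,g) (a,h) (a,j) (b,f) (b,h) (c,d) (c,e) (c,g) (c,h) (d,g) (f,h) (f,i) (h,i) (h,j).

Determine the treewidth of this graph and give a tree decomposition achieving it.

Every bag has size at most 3, so the width is 3 − 1 = 2 and tw(G) ≤ 2. Conversely, {c, d, g} is a clique of size 3, and the vertices of any clique must share a bag in every tree decomposition; so some bag has ≥ 3 vertices and tw(G) ≥ 2. Hence tw(G) = 2 exactly.

Treewidth 2.
Bags: B1 = {a, c, h}  B2 = {a, c, e}  B3 = {a, b, h}  B4 = {a, h, j}  B5 = {b, f, h}  B6 = {a, c, g}  B7 = {c, d, g}  B8 = {f, h, i}
Tree: B1–B2, B1–B3, B3–B4, B3–B5, B1–B6, B6–B7, B5–B8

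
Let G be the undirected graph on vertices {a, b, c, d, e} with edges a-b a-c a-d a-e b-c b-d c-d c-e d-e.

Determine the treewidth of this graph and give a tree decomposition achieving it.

Treewidth 3.
One such decomposition:
Bags: B1 = {a, b, c, d}  B2 = {a, c, d, e}
Tree: B1–B2

Each bag holds 4 vertices, so the decomposition has width 3, which upper-bounds the treewidth. For the lower bound, the 4 vertices {a, c, d, e} are pairwise adjacent, and any tree decomposition puts a clique entirely inside one bag — forcing width ≥ 3. Hence tw(G) = 3 exactly.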